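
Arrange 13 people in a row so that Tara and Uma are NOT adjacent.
Total - adjacent = 13! - (13-1)!×2 = 6227020800 - 958003200 = 5269017600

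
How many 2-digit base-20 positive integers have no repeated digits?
First digit: 19 choices (nonzero). Then descending: 19 × 19 = 361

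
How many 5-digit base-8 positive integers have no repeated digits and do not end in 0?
Last digit: 7 nonzero choices. First digit: 6 (nonzero, ≠last). Middle 3: P(6,3) = 120. Total = 5040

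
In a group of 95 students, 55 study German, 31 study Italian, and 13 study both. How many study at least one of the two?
|A∪B| = |A| + |B| - |A∩B| = 55 + 31 - 13 = 73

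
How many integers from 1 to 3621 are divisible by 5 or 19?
⌊3621/5⌋ + ⌊3621/19⌋ - ⌊3621/95⌋ = 724 + 190 - 38 = 876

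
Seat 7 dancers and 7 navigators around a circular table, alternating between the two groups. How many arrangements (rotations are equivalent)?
Fix one of the dancers: (7-1)! ways for the remaining dancers, × 7! ways for the navigators = 720 × 5040 = 3628800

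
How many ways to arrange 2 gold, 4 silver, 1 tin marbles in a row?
7! / (2! × 4! × 1!) = 105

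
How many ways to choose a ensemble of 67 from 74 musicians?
C(74,67) = 74!/(67!×7!) = 1799579064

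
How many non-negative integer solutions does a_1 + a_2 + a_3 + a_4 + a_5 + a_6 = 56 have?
C(56+6-1, 6-1) = C(61, 5) = 5949147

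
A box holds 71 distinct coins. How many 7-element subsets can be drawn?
C(71,7) = 71!/(7!×64!) = 1329890705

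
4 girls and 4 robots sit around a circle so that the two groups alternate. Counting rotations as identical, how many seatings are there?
Fix one of the girls: (4-1)! ways for the remaining girls, × 4! ways for the robots = 6 × 24 = 144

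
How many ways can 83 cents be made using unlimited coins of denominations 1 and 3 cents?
Coefficient of x^83 in 1/(1-x^1) · 1/(1-x^3). Use j coins of 3 for j = 0..⌊83/3⌋ = 27, the rest in 1s: 27 + 1 = 28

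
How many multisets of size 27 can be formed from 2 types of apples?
C(27+2-1, 2-1) = C(28, 1) = 28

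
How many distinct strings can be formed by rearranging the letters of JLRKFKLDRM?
10! / (2! × 2! × 1! × 1! × 1! × 2! × 1!) = 453600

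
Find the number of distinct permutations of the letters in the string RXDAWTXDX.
9! / (3! × 1! × 1! × 2! × 1! × 1!) = 30240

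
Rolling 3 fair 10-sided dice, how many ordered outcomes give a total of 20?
Coefficient of x^20 in (x + x² + ... + x^10)^3. By inclusion-exclusion on dice exceeding 10: Σ_j (-1)^j C(3,j)·C(20-1-10j, 2) = C(3,0)·C(19,2) - C(3,1)·C(9,2) = 1·171 - 3·36 = 63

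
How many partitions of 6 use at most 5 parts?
By conjugation, equals partitions of 6 into parts ≤ 5. Let r_j(i) = number of partitions of i into parts ≤ j, for i = 0..6. r_1(i) = 1 for all i; r_j(i) = r_{j-1}(i) + r_j(i-j). Rows j = 2..5: ≤2: 1 1 2 2 3 3 4; ≤3: 1 1 2 3 4 5 7; ≤4: 1 1 2 3 5 6 9; ≤5: 1 1 2 3 5 7 10. r_5(6) = 10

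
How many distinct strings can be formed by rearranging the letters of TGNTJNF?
7! / (1! × 2! × 1! × 1! × 2!) = 1260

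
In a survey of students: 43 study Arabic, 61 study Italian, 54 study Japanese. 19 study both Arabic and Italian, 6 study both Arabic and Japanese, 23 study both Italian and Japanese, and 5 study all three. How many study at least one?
|A∪B∪C| = 43+61+54-19-6-23+5 = 115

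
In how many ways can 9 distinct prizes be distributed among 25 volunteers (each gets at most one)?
P(25,9) = 25!/(25-9)! = 741354768000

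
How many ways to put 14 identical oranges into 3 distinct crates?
C(14+3-1, 3-1) = C(16, 2) = 120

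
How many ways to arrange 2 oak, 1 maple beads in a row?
3! / (2! × 1!) = 3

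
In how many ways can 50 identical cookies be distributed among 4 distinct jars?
C(50+4-1, 4-1) = C(53, 3) = 23426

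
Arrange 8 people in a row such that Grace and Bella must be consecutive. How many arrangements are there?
Treat the 2 as one block: (8-2+1)! × 2! = 5040 × 2 = 10080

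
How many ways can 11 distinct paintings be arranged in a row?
11! = 39916800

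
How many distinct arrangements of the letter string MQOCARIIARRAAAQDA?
17! / (1! × 1! × 1! × 3! × 2! × 2! × 1! × 6!) = 20583763200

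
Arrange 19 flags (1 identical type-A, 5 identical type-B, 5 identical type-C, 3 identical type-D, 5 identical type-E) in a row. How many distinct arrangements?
19! / (1! × 5! × 5! × 3! × 5!) = 11732745024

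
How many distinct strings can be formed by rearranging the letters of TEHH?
4! / (1! × 2! × 1!) = 12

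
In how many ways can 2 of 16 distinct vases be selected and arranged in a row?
P(16,2) = 16!/(16-2)! = 240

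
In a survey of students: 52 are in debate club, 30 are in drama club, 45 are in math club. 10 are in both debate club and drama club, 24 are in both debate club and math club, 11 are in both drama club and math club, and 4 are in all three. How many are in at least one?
|A∪B∪C| = 52+30+45-10-24-11+4 = 86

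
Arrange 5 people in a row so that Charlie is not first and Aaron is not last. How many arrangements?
By inclusion-exclusion: 5! - 2×(5-1)! + (5-2)! = 120 - 48 + 6 = 78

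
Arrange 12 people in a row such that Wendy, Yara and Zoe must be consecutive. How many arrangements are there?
Treat the 3 as one block: (12-3+1)! × 3! = 3628800 × 6 = 21772800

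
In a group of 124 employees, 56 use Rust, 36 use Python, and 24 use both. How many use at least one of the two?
|A∪B| = |A| + |B| - |A∩B| = 56 + 36 - 24 = 68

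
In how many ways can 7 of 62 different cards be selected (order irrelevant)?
C(62,7) = 62!/(7!×55!) = 491796152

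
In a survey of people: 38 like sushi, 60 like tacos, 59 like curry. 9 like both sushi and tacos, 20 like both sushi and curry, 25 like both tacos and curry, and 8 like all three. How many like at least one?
|A∪B∪C| = 38+60+59-9-20-25+8 = 111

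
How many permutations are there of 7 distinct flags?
7! = 5040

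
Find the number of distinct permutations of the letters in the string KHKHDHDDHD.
10! / (4! × 2! × 4!) = 3150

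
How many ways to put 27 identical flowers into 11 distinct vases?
C(27+11-1, 11-1) = C(37, 10) = 348330136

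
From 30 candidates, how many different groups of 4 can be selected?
C(30,4) = 30!/(4!×26!) = 27405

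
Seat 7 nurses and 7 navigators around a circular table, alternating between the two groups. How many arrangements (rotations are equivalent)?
Fix one of the nurses: (7-1)! ways for the remaining nurses, × 7! ways for the navigators = 720 × 5040 = 3628800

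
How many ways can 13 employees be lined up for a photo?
13! = 6227020800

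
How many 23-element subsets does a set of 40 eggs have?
C(40,23) = 40!/(23!×17!) = 88732378800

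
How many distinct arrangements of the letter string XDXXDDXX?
8! / (5! × 3!) = 56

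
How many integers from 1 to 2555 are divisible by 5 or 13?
⌊2555/5⌋ + ⌊2555/13⌋ - ⌊2555/65⌋ = 511 + 196 - 39 = 668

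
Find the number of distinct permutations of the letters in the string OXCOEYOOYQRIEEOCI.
17! / (5! × 3! × 1! × 2! × 2! × 1! × 2! × 1!) = 61751289600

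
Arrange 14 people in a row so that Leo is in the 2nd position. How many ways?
Fix one position: (14-1)! = 6227020800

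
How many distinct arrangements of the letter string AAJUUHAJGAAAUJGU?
16! / (3! × 2! × 6! × 1! × 4!) = 100900800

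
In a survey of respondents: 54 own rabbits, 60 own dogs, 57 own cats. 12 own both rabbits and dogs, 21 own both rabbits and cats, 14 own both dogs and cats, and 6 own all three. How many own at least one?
|A∪B∪C| = 54+60+57-12-21-14+6 = 130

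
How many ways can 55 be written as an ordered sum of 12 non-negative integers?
C(55+12-1, 12-1) = C(66, 11) = 1074082795968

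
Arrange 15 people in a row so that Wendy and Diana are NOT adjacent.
Total - adjacent = 15! - (15-1)!×2 = 1307674368000 - 174356582400 = 1133317785600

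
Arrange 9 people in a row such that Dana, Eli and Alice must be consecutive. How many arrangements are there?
Treat the 3 as one block: (9-3+1)! × 3! = 5040 × 6 = 30240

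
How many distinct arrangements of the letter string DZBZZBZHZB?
10! / (1! × 5! × 1! × 3!) = 5040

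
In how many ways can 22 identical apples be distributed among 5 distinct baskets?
C(22+5-1, 5-1) = C(26, 4) = 14950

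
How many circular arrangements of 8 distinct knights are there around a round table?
Circular: fix one position, arrange the rest. (8-1)! = 5040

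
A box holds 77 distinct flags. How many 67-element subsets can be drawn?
C(77,67) = 77!/(67!×10!) = 1096993404430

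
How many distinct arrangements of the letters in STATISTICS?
10! / (3! × 3! × 1! × 2! × 1!) = 50400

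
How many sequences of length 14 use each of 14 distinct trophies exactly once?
14! = 87178291200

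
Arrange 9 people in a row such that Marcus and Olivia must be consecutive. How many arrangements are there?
Treat the 2 as one block: (9-2+1)! × 2! = 40320 × 2 = 80640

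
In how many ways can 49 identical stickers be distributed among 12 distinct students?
C(49+12-1, 12-1) = C(60, 11) = 342700125300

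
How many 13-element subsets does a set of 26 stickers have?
C(26,13) = 26!/(13!×13!) = 10400600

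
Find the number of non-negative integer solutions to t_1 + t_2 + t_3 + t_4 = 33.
C(33+4-1, 4-1) = C(36, 3) = 7140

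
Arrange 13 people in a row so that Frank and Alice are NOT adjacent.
Total - adjacent = 13! - (13-1)!×2 = 6227020800 - 958003200 = 5269017600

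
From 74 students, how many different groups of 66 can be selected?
C(74,66) = 74!/(66!×8!) = 15071474661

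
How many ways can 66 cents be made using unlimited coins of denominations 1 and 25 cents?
Coefficient of x^66 in 1/(1-x^1) · 1/(1-x^25). Use j coins of 25 for j = 0..⌊66/25⌋ = 2, the rest in 1s: 2 + 1 = 3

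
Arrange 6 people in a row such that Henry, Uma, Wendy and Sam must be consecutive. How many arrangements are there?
Treat the 4 as one block: (6-4+1)! × 4! = 6 × 24 = 144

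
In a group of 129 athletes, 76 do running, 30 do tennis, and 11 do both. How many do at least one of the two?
|A∪B| = |A| + |B| - |A∩B| = 76 + 30 - 11 = 95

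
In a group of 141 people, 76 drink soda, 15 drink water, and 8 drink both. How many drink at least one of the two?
|A∪B| = |A| + |B| - |A∩B| = 76 + 15 - 8 = 83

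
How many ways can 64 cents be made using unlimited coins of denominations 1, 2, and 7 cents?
Coefficient of x^64 in 1/(1-x^1) · 1/(1-x^2) · 1/(1-x^7). Case on j = number of 7-cent coins (j = 0..9); remainder r = 64 - 7j is made from {1,2} in ⌊r/2⌋+1 ways. r = 64, 57, 50, 43, 36, 29, 22, 15, 8, 1 → 33 + 29 + 26 + 22 + 19 + 15 + 12 + 8 + 5 + 1 = 170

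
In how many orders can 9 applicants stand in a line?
9! = 362880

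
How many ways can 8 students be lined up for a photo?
8! = 40320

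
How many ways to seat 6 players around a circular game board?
Circular: fix one position, arrange the rest. (6-1)! = 120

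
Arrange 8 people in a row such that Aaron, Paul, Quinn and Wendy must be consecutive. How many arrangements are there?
Treat the 4 as one block: (8-4+1)! × 4! = 120 × 24 = 2880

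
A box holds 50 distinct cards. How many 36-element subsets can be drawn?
C(50,36) = 50!/(36!×14!) = 937845656300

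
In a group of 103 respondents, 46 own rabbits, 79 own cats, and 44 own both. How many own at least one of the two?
|A∪B| = |A| + |B| - |A∩B| = 46 + 79 - 44 = 81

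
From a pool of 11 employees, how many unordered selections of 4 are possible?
C(11,4) = 11!/(4!×7!) = 330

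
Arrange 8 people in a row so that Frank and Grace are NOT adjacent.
Total - adjacent = 8! - (8-1)!×2 = 40320 - 10080 = 30240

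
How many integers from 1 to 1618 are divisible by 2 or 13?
⌊1618/2⌋ + ⌊1618/13⌋ - ⌊1618/26⌋ = 809 + 124 - 62 = 871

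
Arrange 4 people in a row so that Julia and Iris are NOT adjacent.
Total - adjacent = 4! - (4-1)!×2 = 24 - 12 = 12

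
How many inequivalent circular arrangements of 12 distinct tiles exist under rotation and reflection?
(12-1)!/2 = 39916800/2 = 19958400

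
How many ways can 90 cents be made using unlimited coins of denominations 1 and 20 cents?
Coefficient of x^90 in 1/(1-x^1) · 1/(1-x^20). Use j coins of 20 for j = 0..⌊90/20⌋ = 4, the rest in 1s: 4 + 1 = 5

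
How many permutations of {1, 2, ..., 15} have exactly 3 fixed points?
Choose the 3 fixed points C(15,3) = 455, derange the rest: !12 = Σ_{j=0}^{12} (-1)^j·12!/j! = 479001600 - 479001600 + 239500800 - 79833600 + 19958400 - 3991680 + 665280 - 95040 + 11880 - 1320 + 132 - 12 + 1 = 176214841. Product = 455 × 176214841 = 80177752655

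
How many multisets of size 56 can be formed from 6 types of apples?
C(56+6-1, 6-1) = C(61, 5) = 5949147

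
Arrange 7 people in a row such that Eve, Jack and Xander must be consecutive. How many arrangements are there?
Treat the 3 as one block: (7-3+1)! × 3! = 120 × 6 = 720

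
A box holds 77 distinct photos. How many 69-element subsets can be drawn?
C(77,69) = 77!/(69!×8!) = 21042072975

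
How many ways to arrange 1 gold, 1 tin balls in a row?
2! / (1! × 1!) = 2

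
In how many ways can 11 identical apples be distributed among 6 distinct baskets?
C(11+6-1, 6-1) = C(16, 5) = 4368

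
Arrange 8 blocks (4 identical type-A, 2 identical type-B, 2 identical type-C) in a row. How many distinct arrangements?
8! / (4! × 2! × 2!) = 420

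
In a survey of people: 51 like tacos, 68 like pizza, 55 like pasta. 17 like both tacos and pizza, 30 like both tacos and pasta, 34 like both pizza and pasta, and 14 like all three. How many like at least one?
|A∪B∪C| = 51+68+55-17-30-34+14 = 107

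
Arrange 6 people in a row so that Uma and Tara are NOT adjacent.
Total - adjacent = 6! - (6-1)!×2 = 720 - 240 = 480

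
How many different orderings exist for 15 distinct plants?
15! = 1307674368000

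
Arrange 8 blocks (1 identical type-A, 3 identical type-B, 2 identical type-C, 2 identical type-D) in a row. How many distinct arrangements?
8! / (1! × 3! × 2! × 2!) = 1680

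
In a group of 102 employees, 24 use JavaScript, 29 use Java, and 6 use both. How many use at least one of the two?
|A∪B| = |A| + |B| - |A∩B| = 24 + 29 - 6 = 47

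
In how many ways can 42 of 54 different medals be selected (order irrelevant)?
C(54,42) = 54!/(42!×12!) = 343006888770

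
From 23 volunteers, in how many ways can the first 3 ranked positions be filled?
P(23,3) = 23!/(23-3)! = 10626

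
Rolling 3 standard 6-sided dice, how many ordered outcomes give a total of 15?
Coefficient of x^15 in (x + x² + ... + x^6)^3. By inclusion-exclusion on dice exceeding 6: Σ_j (-1)^j C(3,j)·C(15-1-6j, 2) = C(3,0)·C(14,2) - C(3,1)·C(8,2) + C(3,2)·C(2,2) = 1·91 - 3·28 + 3·1 = 10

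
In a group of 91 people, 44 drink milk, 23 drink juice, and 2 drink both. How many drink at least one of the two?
|A∪B| = |A| + |B| - |A∩B| = 44 + 23 - 2 = 65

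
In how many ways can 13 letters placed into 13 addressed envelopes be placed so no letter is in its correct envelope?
!13 = Σ_{j=0}^{13} (-1)^j·13!/j! = 6227020800 - 6227020800 + 3113510400 - 1037836800 + 259459200 - 51891840 + 8648640 - 1235520 + 154440 - 17160 + 1716 - 156 + 13 - 1 = 2290792932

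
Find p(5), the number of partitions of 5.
Pentagonal recurrence p(n) = p(n-1) + p(n-2) - p(n-5) - p(n-7) + p(n-12) + p(n-15) - ... gives p(0..4) = 1, 1, 2, 3, 5. p(5) = p(4) + p(3) - p(0) = 5 + 3 - 1 = 7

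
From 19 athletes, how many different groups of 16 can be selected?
C(19,16) = 19!/(16!×3!) = 969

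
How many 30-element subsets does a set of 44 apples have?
C(44,30) = 44!/(30!×14!) = 114955808528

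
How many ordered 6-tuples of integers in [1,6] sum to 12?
Coefficient of x^12 in (x + x² + ... + x^6)^6. By inclusion-exclusion on dice exceeding 6: Σ_j (-1)^j C(6,j)·C(12-1-6j, 5) = C(6,0)·C(11,5) - C(6,1)·C(5,5) = 1·462 - 6·1 = 456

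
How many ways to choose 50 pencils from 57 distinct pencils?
C(57,50) = 57!/(50!×7!) = 264385836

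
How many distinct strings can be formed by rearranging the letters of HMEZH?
5! / (1! × 1! × 1! × 2!) = 60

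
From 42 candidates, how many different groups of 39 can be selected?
C(42,39) = 42!/(39!×3!) = 11480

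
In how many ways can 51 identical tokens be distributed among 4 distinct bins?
C(51+4-1, 4-1) = C(54, 3) = 24804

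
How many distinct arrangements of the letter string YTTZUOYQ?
8! / (1! × 2! × 2! × 1! × 1! × 1!) = 10080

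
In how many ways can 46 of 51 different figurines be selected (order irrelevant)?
C(51,46) = 51!/(46!×5!) = 2349060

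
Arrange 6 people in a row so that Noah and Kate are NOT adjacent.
Total - adjacent = 6! - (6-1)!×2 = 720 - 240 = 480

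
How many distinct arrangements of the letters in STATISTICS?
10! / (3! × 3! × 1! × 2! × 1!) = 50400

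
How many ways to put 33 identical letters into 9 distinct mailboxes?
C(33+9-1, 9-1) = C(41, 8) = 95548245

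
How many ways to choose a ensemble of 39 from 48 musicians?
C(48,39) = 48!/(39!×9!) = 1677106640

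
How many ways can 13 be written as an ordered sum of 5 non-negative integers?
C(13+5-1, 5-1) = C(17, 4) = 2380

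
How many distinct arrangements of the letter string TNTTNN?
6! / (3! × 3!) = 20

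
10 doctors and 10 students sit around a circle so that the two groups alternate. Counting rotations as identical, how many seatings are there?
Fix one of the doctors: (10-1)! ways for the remaining doctors, × 10! ways for the students = 362880 × 3628800 = 1316818944000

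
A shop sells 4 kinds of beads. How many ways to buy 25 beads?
C(25+4-1, 4-1) = C(28, 3) = 3276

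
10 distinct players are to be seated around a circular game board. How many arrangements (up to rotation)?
Circular: fix one position, arrange the rest. (10-1)! = 362880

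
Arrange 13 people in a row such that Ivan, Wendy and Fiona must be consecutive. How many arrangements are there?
Treat the 3 as one block: (13-3+1)! × 3! = 39916800 × 6 = 239500800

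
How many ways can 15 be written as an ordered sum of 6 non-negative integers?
C(15+6-1, 6-1) = C(20, 5) = 15504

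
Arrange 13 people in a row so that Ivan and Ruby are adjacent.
Treat as block: (13-1)! × 2! = 479001600 × 2 = 958003200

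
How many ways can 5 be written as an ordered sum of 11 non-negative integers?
C(5+11-1, 11-1) = C(15, 10) = 3003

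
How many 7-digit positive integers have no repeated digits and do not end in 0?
Last digit: 9 nonzero choices. First digit: 8 (nonzero, ≠last). Middle 5: P(8,5) = 6720. Total = 483840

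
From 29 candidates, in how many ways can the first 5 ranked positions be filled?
P(29,5) = 29!/(29-5)! = 14250600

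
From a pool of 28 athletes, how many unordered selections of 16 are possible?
C(28,16) = 28!/(16!×12!) = 30421755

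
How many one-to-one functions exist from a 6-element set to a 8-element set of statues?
P(8,6) = 8!/(8-6)! = 20160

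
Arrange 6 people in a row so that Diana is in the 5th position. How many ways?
Fix one position: (6-1)! = 120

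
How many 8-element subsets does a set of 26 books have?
C(26,8) = 26!/(8!×18!) = 1562275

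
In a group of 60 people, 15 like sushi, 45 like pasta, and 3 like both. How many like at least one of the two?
|A∪B| = |A| + |B| - |A∩B| = 15 + 45 - 3 = 57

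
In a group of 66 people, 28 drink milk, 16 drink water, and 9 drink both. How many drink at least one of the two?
|A∪B| = |A| + |B| - |A∩B| = 28 + 16 - 9 = 35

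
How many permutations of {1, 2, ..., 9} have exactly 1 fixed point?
Choose the 1 fixed point C(9,1) = 9, derange the rest: !8 = Σ_{j=0}^{8} (-1)^j·8!/j! = 40320 - 40320 + 20160 - 6720 + 1680 - 336 + 56 - 8 + 1 = 14833. Product = 9 × 14833 = 133497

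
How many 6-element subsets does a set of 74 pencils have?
C(74,6) = 74!/(6!×68!) = 185250786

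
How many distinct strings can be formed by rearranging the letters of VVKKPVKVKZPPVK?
14! / (5! × 5! × 1! × 3!) = 1009008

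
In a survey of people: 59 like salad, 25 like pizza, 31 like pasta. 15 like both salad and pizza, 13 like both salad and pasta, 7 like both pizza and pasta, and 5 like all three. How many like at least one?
|A∪B∪C| = 59+25+31-15-13-7+5 = 85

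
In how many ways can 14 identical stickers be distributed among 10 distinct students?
C(14+10-1, 10-1) = C(23, 9) = 817190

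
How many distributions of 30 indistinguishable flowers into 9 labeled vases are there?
C(30+9-1, 9-1) = C(38, 8) = 48903492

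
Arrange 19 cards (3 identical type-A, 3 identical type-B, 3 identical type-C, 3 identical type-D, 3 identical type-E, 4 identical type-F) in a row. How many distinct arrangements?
19! / (3! × 3! × 3! × 3! × 3! × 4!) = 651819168000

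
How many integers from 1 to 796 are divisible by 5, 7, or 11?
⌊796/5⌋+⌊796/7⌋+⌊796/11⌋ - ⌊796/35⌋-⌊796/55⌋-⌊796/77⌋ + ⌊796/385⌋ = 159+113+72 - 22-14-10 + 2 = 300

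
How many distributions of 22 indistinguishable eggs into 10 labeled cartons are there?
C(22+10-1, 10-1) = C(31, 9) = 20160075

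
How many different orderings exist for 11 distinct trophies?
11! = 39916800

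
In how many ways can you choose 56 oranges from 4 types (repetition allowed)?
C(56+4-1, 4-1) = C(59, 3) = 32509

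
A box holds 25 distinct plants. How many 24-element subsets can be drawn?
C(25,24) = 25!/(24!×1!) = 25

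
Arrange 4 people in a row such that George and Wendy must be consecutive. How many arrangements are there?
Treat the 2 as one block: (4-2+1)! × 2! = 6 × 2 = 12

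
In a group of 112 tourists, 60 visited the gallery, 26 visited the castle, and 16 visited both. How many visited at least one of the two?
|A∪B| = |A| + |B| - |A∩B| = 60 + 26 - 16 = 70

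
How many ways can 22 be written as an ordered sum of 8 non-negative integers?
C(22+8-1, 8-1) = C(29, 7) = 1560780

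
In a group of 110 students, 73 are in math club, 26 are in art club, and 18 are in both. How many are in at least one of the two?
|A∪B| = |A| + |B| - |A∩B| = 73 + 26 - 18 = 81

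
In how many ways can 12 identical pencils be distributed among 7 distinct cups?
C(12+7-1, 7-1) = C(18, 6) = 18564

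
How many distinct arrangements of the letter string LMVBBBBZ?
8! / (1! × 1! × 1! × 1! × 4!) = 1680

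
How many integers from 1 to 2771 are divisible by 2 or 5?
⌊2771/2⌋ + ⌊2771/5⌋ - ⌊2771/10⌋ = 1385 + 554 - 277 = 1662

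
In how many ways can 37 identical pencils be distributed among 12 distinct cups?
C(37+12-1, 12-1) = C(48, 11) = 22595200368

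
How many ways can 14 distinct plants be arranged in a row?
14! = 87178291200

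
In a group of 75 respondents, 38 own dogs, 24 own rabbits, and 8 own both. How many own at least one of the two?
|A∪B| = |A| + |B| - |A∩B| = 38 + 24 - 8 = 54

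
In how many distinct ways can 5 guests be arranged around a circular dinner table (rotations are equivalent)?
Circular: fix one position, arrange the rest. (5-1)! = 24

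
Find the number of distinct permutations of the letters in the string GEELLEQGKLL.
11! / (1! × 3! × 2! × 4! × 1!) = 138600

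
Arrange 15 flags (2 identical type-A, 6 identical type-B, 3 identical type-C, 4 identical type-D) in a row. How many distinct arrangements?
15! / (2! × 6! × 3! × 4!) = 6306300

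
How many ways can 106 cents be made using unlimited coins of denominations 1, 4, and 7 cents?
Coefficient of x^106 in 1/(1-x^1) · 1/(1-x^4) · 1/(1-x^7). Case on j = number of 7-cent coins (j = 0..15); remainder r = 106 - 7j is made from {1,4} in ⌊r/4⌋+1 ways. r = 106, 99, 92, 85, 78, 71, 64, 57, 50, 43, 36, 29, 22, 15, 8, 1 → 27 + 25 + 24 + 22 + 20 + 18 + 17 + 15 + 13 + 11 + 10 + 8 + 6 + 4 + 3 + 1 = 224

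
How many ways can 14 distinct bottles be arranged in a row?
14! = 87178291200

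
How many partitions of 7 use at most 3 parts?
By conjugation, equals partitions of 7 into parts ≤ 3. Let r_j(i) = number of partitions of i into parts ≤ j, for i = 0..7. r_1(i) = 1 for all i; r_j(i) = r_{j-1}(i) + r_j(i-j). Rows j = 2..3: ≤2: 1 1 2 2 3 3 4 4; ≤3: 1 1 2 3 4 5 7 8. r_3(7) = 8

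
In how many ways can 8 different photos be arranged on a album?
8! = 40320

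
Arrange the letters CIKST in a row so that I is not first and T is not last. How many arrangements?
By inclusion-exclusion: 5! - 2×(5-1)! + (5-2)! = 120 - 48 + 6 = 78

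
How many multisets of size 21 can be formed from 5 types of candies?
C(21+5-1, 5-1) = C(25, 4) = 12650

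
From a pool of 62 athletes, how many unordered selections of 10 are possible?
C(62,10) = 62!/(10!×52!) = 107518933731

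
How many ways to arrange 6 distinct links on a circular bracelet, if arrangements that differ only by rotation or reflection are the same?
(6-1)!/2 = 120/2 = 60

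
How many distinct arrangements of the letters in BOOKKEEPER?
10! / (1! × 2! × 2! × 3! × 1! × 1!) = 151200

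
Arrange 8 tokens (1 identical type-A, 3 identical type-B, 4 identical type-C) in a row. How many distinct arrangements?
8! / (1! × 3! × 4!) = 280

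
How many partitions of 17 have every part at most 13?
Let r_j(i) = number of partitions of i into parts ≤ j, for i = 0..17. r_1(i) = 1 for all i; r_j(i) = r_{j-1}(i) + r_j(i-j). Rows j = 2..13: ≤2: 1 1 2 2 3 3 4 4 5 5 6 6 7 7 8 8 9 9; ≤3: 1 1 2 3 4 5 7 8 10 12 14 16 19 21 24 27 30 33; ≤4: 1 1 2 3 5 6 9 11 15 18 23 27 34 39 47 54 64 72; ≤5: 1 1 2 3 5 7 10 13 18 23 30 37 47 57 70 84 101 119; ≤6: 1 1 2 3 5 7 11 14 20 26 35 44 58 71 90 110 136 163; ≤7: 1 1 2 3 5 7 11 15 21 28 38 49 65 82 105 131 164 201; ≤8: 1 1 2 3 5 7 11 15 22 29 40 52 70 89 116 146 186 230; ≤9: 1 1 2 3 5 7 11 15 22 30 41 54 73 94 123 157 201 252; ≤10: 1 1 2 3 5 7 11 15 22 30 42 55 75 97 128 164 212 267; ≤11: 1 1 2 3 5 7 11 15 22 30 42 56 76 99 131 169 219 278; ≤12: 1 1 2 3 5 7 11 15 22 30 42 56 77 100 133 172 224 285; ≤13: 1 1 2 3 5 7 11 15 22 30 42 56 77 101 134 174 227 290. r_13(17) = 290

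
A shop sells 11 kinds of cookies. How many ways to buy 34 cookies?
C(34+11-1, 11-1) = C(44, 10) = 2481256778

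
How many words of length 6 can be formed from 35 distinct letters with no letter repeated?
P(35,6) = 35!/(35-6)! = 1168675200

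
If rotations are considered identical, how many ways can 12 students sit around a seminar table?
Circular: fix one position, arrange the rest. (12-1)! = 39916800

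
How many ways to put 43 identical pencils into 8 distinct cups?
C(43+8-1, 8-1) = C(50, 7) = 99884400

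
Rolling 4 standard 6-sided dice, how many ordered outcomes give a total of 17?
Coefficient of x^17 in (x + x² + ... + x^6)^4. By inclusion-exclusion on dice exceeding 6: Σ_j (-1)^j C(4,j)·C(17-1-6j, 3) = C(4,0)·C(16,3) - C(4,1)·C(10,3) + C(4,2)·C(4,3) = 1·560 - 4·120 + 6·4 = 104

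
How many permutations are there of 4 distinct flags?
4! = 24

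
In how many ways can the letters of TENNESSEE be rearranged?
9! / (1! × 4! × 2! × 2!) = 3780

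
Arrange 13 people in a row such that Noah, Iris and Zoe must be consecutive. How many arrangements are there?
Treat the 3 as one block: (13-3+1)! × 3! = 39916800 × 6 = 239500800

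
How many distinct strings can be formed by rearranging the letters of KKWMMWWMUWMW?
12! / (1! × 4! × 5! × 2!) = 83160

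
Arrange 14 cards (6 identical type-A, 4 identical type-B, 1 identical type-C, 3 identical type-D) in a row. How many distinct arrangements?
14! / (6! × 4! × 1! × 3!) = 840840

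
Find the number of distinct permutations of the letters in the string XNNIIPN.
7! / (2! × 3! × 1! × 1!) = 420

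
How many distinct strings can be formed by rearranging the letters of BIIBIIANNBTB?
12! / (1! × 1! × 4! × 2! × 4!) = 415800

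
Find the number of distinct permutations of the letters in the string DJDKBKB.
7! / (2! × 1! × 2! × 2!) = 630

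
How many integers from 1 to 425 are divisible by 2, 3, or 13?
⌊425/2⌋+⌊425/3⌋+⌊425/13⌋ - ⌊425/6⌋-⌊425/26⌋-⌊425/39⌋ + ⌊425/78⌋ = 212+141+32 - 70-16-10 + 5 = 294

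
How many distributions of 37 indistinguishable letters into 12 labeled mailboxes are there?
C(37+12-1, 12-1) = C(48, 11) = 22595200368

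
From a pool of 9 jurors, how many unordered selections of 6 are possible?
C(9,6) = 9!/(6!×3!) = 84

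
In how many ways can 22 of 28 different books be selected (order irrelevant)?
C(28,22) = 28!/(22!×6!) = 376740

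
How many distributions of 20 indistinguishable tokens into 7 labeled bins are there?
C(20+7-1, 7-1) = C(26, 6) = 230230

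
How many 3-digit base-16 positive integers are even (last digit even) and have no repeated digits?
Last∈{0,2,4,6,8,10,12,14}. Last=0: 210. Last nonzero: 7×14×P(14,1) = 1372. Total = 1582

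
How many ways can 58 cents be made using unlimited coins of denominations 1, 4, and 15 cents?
Coefficient of x^58 in 1/(1-x^1) · 1/(1-x^4) · 1/(1-x^15). Case on j = number of 15-cent coins (j = 0..3); remainder r = 58 - 15j is made from {1,4} in ⌊r/4⌋+1 ways. r = 58, 43, 28, 13 → 15 + 11 + 8 + 4 = 38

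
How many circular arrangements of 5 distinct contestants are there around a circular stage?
Circular: fix one position, arrange the rest. (5-1)! = 24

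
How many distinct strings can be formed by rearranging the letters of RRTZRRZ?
7! / (4! × 2! × 1!) = 105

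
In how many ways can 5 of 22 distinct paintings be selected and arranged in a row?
P(22,5) = 22!/(22-5)! = 3160080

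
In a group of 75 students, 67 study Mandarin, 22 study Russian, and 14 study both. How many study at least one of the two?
|A∪B| = |A| + |B| - |A∩B| = 67 + 22 - 14 = 75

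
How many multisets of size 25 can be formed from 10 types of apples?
C(25+10-1, 10-1) = C(34, 9) = 52451256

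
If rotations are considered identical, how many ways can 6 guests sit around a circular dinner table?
Circular: fix one position, arrange the rest. (6-1)! = 120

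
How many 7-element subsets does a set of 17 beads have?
C(17,7) = 17!/(7!×10!) = 19448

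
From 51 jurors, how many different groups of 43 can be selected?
C(51,43) = 51!/(43!×8!) = 636763050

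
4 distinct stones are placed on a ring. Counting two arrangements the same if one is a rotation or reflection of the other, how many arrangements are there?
(4-1)!/2 = 6/2 = 3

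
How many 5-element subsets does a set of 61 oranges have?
C(61,5) = 61!/(5!×56!) = 5949147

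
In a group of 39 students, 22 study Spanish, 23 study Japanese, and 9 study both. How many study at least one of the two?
|A∪B| = |A| + |B| - |A∩B| = 22 + 23 - 9 = 36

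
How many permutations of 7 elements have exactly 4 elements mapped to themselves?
Choose the 4 fixed points C(7,4) = 35, derange the rest: !3 = Σ_{j=0}^{3} (-1)^j·3!/j! = 6 - 6 + 3 - 1 = 2. Product = 35 × 2 = 70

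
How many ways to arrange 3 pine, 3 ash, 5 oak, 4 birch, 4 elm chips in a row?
19! / (3! × 3! × 5! × 4! × 4!) = 48886437600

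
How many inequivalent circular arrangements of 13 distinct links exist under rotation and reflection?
(13-1)!/2 = 479001600/2 = 239500800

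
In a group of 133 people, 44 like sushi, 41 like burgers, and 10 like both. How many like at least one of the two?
|A∪B| = |A| + |B| - |A∩B| = 44 + 41 - 10 = 75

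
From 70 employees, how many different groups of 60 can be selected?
C(70,60) = 70!/(60!×10!) = 396704524216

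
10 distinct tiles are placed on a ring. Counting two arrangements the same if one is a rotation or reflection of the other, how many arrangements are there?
(10-1)!/2 = 362880/2 = 181440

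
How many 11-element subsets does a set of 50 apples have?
C(50,11) = 50!/(11!×39!) = 37353738800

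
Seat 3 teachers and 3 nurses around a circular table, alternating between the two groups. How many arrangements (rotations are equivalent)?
Fix one of the teachers: (3-1)! ways for the remaining teachers, × 3! ways for the nurses = 2 × 6 = 12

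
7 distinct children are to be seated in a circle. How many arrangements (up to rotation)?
Circular: fix one position, arrange the rest. (7-1)! = 720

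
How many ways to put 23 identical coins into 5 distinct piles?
C(23+5-1, 5-1) = C(27, 4) = 17550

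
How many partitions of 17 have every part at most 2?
Let r_j(i) = number of partitions of i into parts ≤ j, for i = 0..17. r_1(i) = 1 for all i; r_j(i) = r_{j-1}(i) + r_j(i-j). Rows j = 2..2: ≤2: 1 1 2 2 3 3 4 4 5 5 6 6 7 7 8 8 9 9. r_2(17) = 9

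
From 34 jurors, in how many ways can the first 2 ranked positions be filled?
P(34,2) = 34!/(34-2)! = 1122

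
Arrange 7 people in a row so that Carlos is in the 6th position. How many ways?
Fix one position: (7-1)! = 720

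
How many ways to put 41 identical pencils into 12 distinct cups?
C(41+12-1, 12-1) = C(52, 11) = 60403728840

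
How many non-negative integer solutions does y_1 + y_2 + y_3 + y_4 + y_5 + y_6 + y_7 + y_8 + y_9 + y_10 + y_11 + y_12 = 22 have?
C(22+12-1, 12-1) = C(33, 11) = 193536720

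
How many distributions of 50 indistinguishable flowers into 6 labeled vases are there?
C(50+6-1, 6-1) = C(55, 5) = 3478761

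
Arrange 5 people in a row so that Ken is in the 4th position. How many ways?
Fix one position: (5-1)! = 24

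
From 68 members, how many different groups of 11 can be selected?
C(68,11) = 68!/(11!×57!) = 1533058025824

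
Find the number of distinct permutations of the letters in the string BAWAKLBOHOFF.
12! / (2! × 1! × 1! × 1! × 2! × 1! × 2! × 2!) = 29937600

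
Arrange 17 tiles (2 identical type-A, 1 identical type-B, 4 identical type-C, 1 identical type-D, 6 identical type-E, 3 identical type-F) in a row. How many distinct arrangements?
17! / (2! × 1! × 4! × 1! × 6! × 3!) = 1715313600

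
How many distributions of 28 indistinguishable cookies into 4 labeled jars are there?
C(28+4-1, 4-1) = C(31, 3) = 4495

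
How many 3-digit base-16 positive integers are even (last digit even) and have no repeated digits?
Last∈{0,2,4,6,8,10,12,14}. Last=0: 210. Last nonzero: 7×14×P(14,1) = 1372. Total = 1582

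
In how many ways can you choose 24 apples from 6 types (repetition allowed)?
C(24+6-1, 6-1) = C(29, 5) = 118755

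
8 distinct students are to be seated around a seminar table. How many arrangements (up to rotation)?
Circular: fix one position, arrange the rest. (8-1)! = 5040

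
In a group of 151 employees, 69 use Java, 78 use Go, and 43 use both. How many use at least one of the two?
|A∪B| = |A| + |B| - |A∩B| = 69 + 78 - 43 = 104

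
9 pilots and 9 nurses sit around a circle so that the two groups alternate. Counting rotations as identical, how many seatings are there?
Fix one of the pilots: (9-1)! ways for the remaining pilots, × 9! ways for the nurses = 40320 × 362880 = 14631321600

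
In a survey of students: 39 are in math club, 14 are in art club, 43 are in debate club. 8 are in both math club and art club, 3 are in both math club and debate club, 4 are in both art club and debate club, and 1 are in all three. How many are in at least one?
|A∪B∪C| = 39+14+43-8-3-4+1 = 82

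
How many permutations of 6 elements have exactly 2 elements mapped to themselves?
Choose the 2 fixed points C(6,2) = 15, derange the rest: !4 = Σ_{j=0}^{4} (-1)^j·4!/j! = 24 - 24 + 12 - 4 + 1 = 9. Product = 15 × 9 = 135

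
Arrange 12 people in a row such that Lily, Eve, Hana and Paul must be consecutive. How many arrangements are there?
Treat the 4 as one block: (12-4+1)! × 4! = 362880 × 24 = 8709120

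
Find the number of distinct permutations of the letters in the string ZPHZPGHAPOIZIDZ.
15! / (2! × 3! × 1! × 2! × 1! × 1! × 4! × 1!) = 2270268000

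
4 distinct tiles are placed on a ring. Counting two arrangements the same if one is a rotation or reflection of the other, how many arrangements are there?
(4-1)!/2 = 6/2 = 3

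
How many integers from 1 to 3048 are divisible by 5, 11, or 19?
⌊3048/5⌋+⌊3048/11⌋+⌊3048/19⌋ - ⌊3048/55⌋-⌊3048/95⌋-⌊3048/209⌋ + ⌊3048/1045⌋ = 609+277+160 - 55-32-14 + 2 = 947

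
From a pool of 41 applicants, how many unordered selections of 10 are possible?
C(41,10) = 41!/(10!×31!) = 1121099408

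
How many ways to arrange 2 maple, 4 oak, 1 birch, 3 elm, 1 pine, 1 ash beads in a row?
12! / (2! × 4! × 1! × 3! × 1! × 1!) = 1663200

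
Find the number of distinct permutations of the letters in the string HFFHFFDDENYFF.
13! / (2! × 2! × 1! × 1! × 1! × 6!) = 2162160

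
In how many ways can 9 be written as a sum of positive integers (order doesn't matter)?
Pentagonal recurrence p(n) = p(n-1) + p(n-2) - p(n-5) - p(n-7) + p(n-12) + p(n-15) - ... gives p(0..8) = 1, 1, 2, 3, 5, 7, 11, 15, 22. p(9) = p(8) + p(7) - p(4) - p(2) = 22 + 15 - 5 - 2 = 30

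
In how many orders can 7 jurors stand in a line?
7! = 5040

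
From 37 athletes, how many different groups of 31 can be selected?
C(37,31) = 37!/(31!×6!) = 2324784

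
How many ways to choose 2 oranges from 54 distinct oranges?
C(54,2) = 54!/(2!×52!) = 1431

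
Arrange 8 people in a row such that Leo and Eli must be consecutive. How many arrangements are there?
Treat the 2 as one block: (8-2+1)! × 2! = 5040 × 2 = 10080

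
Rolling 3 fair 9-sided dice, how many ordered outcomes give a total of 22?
Coefficient of x^22 in (x + x² + ... + x^9)^3. By inclusion-exclusion on dice exceeding 9: Σ_j (-1)^j C(3,j)·C(22-1-9j, 2) = C(3,0)·C(21,2) - C(3,1)·C(12,2) + C(3,2)·C(3,2) = 1·210 - 3·66 + 3·3 = 21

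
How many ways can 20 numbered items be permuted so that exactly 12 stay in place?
Choose the 12 fixed points C(20,12) = 125970, derange the rest: !8 = Σ_{j=0}^{8} (-1)^j·8!/j! = 40320 - 40320 + 20160 - 6720 + 1680 - 336 + 56 - 8 + 1 = 14833. Product = 125970 × 14833 = 1868513010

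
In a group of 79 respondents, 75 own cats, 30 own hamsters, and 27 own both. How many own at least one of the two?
|A∪B| = |A| + |B| - |A∩B| = 75 + 30 - 27 = 78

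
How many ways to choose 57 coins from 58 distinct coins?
C(58,57) = 58!/(57!×1!) = 58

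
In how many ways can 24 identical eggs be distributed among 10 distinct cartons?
C(24+10-1, 10-1) = C(33, 9) = 38567100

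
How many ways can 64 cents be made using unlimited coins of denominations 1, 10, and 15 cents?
Coefficient of x^64 in 1/(1-x^1) · 1/(1-x^10) · 1/(1-x^15). Case on j = number of 15-cent coins (j = 0..4); remainder r = 64 - 15j is made from {1,10} in ⌊r/10⌋+1 ways. r = 64, 49, 34, 19, 4 → 7 + 5 + 4 + 2 + 1 = 19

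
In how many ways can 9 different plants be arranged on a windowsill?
9! = 362880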